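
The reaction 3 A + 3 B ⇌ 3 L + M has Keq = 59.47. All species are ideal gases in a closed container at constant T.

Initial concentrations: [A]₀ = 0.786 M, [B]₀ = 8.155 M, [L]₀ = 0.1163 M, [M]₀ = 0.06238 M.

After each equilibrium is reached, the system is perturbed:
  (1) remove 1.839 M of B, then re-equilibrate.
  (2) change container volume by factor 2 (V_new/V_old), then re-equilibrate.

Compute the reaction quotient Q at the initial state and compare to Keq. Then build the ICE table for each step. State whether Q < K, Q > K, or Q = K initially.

Q₀ = 3.7260e-07; Q < K (proceeds forward)

Q₀ = 3.7260e-07 vs Keq = 59.47 ⇒ Q<K, forward
Step 1:
                   A          B          L          M
  Initial      0.786      8.155     0.1163    0.06238
  Change     -0.7652    -0.7652     0.7652     0.2551
  Equil      0.02085       7.39     0.8815     0.3174
  solve Keq expr → x = 0.2551; check Q = 59.47
Then remove 1.839 M of B.
Step 2:
                   A          B          L          M
  Initial    0.02085      5.551     0.8815     0.3174
  Change    0.006602   0.006602  -0.006602  -0.002201
  Equil      0.02745      5.557     0.8749     0.3152
  solve Keq expr → x = -0.002201; check Q = 59.47
Then change container volume by factor 2 (V_new/V_old).
Step 3:
                   A          B          L          M
  Initial    0.01372      2.779     0.4374     0.1576
  Change    0.007516   0.007516  -0.007516  -0.002505
  Equil      0.02124      2.786     0.4299     0.1551
  solve Keq expr → x = -0.002505; check Q = 59.47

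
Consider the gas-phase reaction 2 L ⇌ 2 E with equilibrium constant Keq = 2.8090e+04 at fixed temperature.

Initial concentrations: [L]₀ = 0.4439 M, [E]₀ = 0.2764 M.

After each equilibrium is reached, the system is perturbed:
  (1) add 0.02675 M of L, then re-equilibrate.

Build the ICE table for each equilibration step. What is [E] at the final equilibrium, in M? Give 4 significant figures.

Q₀ = 0.3877 vs Keq = 2.8090e+04 ⇒ Q<K, forward
Step 1:
                  L         E
  I          0.4439    0.2764
  C         -0.4396    0.4396
  E        0.004272     0.716
  solve Keq expr → x = 0.2198; check Q = 2.8090e+04
Then add 0.02675 M of L.
Step 2:
                  L         E
  I         0.03102     0.716
  C        -0.02659   0.02659
  E        0.004431    0.7426
  solve Keq expr → x = 0.0133; check Q = 2.8090e+04

[E]_eq = 0.7426 M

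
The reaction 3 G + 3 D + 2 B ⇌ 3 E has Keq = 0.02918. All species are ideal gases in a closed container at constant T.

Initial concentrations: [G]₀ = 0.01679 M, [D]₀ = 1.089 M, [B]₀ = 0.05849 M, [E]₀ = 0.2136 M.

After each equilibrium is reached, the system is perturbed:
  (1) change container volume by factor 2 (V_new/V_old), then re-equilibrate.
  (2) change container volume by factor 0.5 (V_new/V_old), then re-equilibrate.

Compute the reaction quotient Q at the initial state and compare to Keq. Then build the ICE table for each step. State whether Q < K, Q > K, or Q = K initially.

Q₀ = 4.6602e+05 vs Keq = 0.02918 ⇒ Q>K, reverse
Step 1:
                    G           D           B           E
  Initial     0.01679       1.089     0.05849      0.2136
  Change       0.1876      0.1876      0.1251     -0.1876
  Equil        0.2044       1.277      0.1836     0.02595
  solve Keq expr → x = -0.06255; check Q = 0.02918
Then change container volume by factor 2 (V_new/V_old).
Step 2:
                    G           D           B           E
  Initial      0.1022      0.6383     0.09179     0.01298
  Change     0.008321    0.008321    0.005547   -0.008321
  Equil        0.1105      0.6466     0.09734    0.004657
  solve Keq expr → x = -0.002774; check Q = 0.02918
Then change container volume by factor 0.5 (V_new/V_old).
Step 3:
                    G           D           B           E
  Initial      0.2211       1.293      0.1947    0.009313
  Change     -0.01664    -0.01664    -0.01109     0.01664
  Equil        0.2044       1.277      0.1836     0.02595
  solve Keq expr → x = 0.005547; check Q = 0.02918

Q₀ = 4.6602e+05; Q > K (proceeds reverse)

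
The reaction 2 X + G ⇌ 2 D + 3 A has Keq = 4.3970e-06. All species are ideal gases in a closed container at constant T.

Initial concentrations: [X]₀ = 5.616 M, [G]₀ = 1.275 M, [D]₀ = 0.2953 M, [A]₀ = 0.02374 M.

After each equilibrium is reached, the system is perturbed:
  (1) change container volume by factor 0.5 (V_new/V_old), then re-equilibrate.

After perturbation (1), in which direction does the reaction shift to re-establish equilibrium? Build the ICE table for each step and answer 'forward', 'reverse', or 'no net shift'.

Q₀ = 2.9014e-08 vs Keq = 4.3970e-06 ⇒ Q<K, forward
Step 1:
                    X           G           D           A
  I             5.616       1.275      0.2953     0.02374
  C          -0.05797    -0.02898     0.05797     0.08695
  E             5.558       1.246      0.3533      0.1107
  solve Keq expr → x = 0.02898; check Q = 4.3970e-06
Then change container volume by factor 0.5 (V_new/V_old).
Step 2:
                    X           G           D           A
  I             11.12       2.492      0.7065      0.2214
  C            0.0494      0.0247     -0.0494     -0.0741
  E             11.17       2.517      0.6571      0.1473
  solve Keq expr → x = -0.0247; check Q = 4.3970e-06

Direction: reverse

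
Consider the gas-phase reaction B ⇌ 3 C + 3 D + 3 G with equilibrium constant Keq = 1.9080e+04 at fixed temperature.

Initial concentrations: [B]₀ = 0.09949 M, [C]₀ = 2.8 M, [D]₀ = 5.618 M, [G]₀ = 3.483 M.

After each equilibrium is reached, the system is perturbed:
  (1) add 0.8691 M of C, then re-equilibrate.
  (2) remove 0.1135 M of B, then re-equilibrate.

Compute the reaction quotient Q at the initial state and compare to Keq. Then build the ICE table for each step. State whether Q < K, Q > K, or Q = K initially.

Q₀ = 1.6531e+06 vs Keq = 1.9080e+04 ⇒ Q>K, reverse
Step 1:
                   B          C          D          G
  init       0.09949        2.8      5.618      3.483
  Δ           0.3382     -1.015     -1.015     -1.015
  eq          0.4377      1.785      4.603      2.468
  solve Keq expr → x = -0.3382; check Q = 1.9080e+04
Then add 0.8691 M of C.
Step 2:
                   B          C          D          G
  init        0.4377      2.655      4.603      2.468
  Δ           0.1028    -0.3084    -0.3084    -0.3084
  eq          0.5405      2.346      4.295       2.16
  solve Keq expr → x = -0.1028; check Q = 1.9080e+04
Then remove 0.1135 M of B.
Step 3:
                   B          C          D          G
  init         0.427      2.346      4.295       2.16
  Δ          0.01885   -0.05654   -0.05654   -0.05654
  eq          0.4458       2.29      4.238      2.103
  solve Keq expr → x = -0.01885; check Q = 1.9080e+04

Q₀ = 1.6531e+06; Q > K (proceeds reverse)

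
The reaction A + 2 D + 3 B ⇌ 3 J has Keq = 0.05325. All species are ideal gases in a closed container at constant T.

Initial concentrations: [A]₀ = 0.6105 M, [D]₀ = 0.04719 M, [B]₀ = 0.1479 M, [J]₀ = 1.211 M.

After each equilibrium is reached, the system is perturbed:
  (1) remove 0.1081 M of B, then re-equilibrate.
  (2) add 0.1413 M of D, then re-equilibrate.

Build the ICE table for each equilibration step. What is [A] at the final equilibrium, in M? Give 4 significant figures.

[A]_eq = 0.9146 M

Q₀ = 4.0378e+05 vs Keq = 0.05325 ⇒ Q>K, reverse
Step 1:
                   A          D          B          J
  I           0.6105    0.04719     0.1479      1.211
  C           0.3056     0.6111     0.9167    -0.9167
  E           0.9161     0.6583      1.065     0.2943
  solve Keq expr → x = -0.3056; check Q = 0.05325
Then remove 0.1081 M of B.
Step 2:
                   A          D          B          J
  I           0.9161     0.6583     0.9565     0.2943
  C         0.006681    0.01336    0.02004   -0.02004
  E           0.9227     0.6717     0.9765     0.2743
  solve Keq expr → x = -0.006681; check Q = 0.05325
Then add 0.1413 M of D.
Step 3:
                   A          D          B          J
  I           0.9227      0.813     0.9765     0.2743
  C        -0.008156   -0.01631   -0.02447    0.02447
  E           0.9146     0.7966      0.952     0.2988
  solve Keq expr → x = 0.008156; check Q = 0.05325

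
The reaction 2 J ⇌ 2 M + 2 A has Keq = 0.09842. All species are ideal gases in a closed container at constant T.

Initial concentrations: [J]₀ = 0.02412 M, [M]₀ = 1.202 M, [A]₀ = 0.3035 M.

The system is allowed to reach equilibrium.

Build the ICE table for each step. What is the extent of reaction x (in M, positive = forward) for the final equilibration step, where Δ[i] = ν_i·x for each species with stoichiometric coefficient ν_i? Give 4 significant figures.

Q₀ = 228.8 vs Keq = 0.09842 ⇒ Q>K, reverse
Step 1:
                  J         M         A
  I         0.02412     1.202    0.3035
  C          0.2239   -0.2239   -0.2239
  E          0.2481    0.9781   0.07956
  solve Keq expr → x = -0.112; check Q = 0.09842

x = -0.112 M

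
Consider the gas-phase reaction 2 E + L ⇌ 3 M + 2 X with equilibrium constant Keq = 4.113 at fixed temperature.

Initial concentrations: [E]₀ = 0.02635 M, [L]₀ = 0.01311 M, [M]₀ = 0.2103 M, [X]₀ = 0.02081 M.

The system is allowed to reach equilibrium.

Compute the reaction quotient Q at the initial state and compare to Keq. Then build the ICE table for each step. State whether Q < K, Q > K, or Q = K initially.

Q₀ = 0.4425 vs Keq = 4.113 ⇒ Q<K, forward
Step 1:
                    E           L           M           X
  init        0.02635     0.01311      0.2103     0.02081
  Δ         -0.009259    -0.00463     0.01389    0.009259
  eq          0.01709     0.00848      0.2242     0.03007
  solve Keq expr → x = 0.00463; check Q = 4.113

Q₀ = 0.4425; Q < K (proceeds forward)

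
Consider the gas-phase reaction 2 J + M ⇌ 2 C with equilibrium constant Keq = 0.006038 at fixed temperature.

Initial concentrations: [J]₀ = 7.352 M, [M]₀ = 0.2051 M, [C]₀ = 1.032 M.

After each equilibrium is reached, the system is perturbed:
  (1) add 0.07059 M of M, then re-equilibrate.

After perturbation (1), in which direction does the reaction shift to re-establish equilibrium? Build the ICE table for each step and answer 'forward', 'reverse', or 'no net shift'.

Q₀ = 0.09607 vs Keq = 0.006038 ⇒ Q>K, reverse
Step 1:
                  J         M         C
  I           7.352    0.2051     1.032
  C          0.5944    0.2972   -0.5944
  E           7.946    0.5023    0.4376
  solve Keq expr → x = -0.2972; check Q = 0.006038
Then add 0.07059 M of M.
Step 2:
                  J         M         C
  I           7.946    0.5729    0.4376
  C        -0.02354  -0.01177   0.02354
  E           7.923    0.5611    0.4612
  solve Keq expr → x = 0.01177; check Q = 0.006038

Direction: forward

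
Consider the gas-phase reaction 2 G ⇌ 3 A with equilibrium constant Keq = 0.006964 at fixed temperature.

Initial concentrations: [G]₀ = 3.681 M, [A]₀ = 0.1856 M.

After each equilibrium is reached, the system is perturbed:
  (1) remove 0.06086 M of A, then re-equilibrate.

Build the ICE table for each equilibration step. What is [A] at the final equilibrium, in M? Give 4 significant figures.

[A]_eq = 0.4379 M

Q₀ = 4.7185e-04 vs Keq = 0.006964 ⇒ Q<K, forward
Step 1:
                   G          A
  init         3.681     0.1856
  Δ          -0.1703     0.2555
  eq           3.511     0.4411
  solve Keq expr → x = 0.08517; check Q = 0.006964
Then remove 0.06086 M of A.
Step 2:
                   G          A
  init         3.511     0.3802
  Δ         -0.03842    0.05764
  eq           3.472     0.4379
  solve Keq expr → x = 0.01921; check Q = 0.006964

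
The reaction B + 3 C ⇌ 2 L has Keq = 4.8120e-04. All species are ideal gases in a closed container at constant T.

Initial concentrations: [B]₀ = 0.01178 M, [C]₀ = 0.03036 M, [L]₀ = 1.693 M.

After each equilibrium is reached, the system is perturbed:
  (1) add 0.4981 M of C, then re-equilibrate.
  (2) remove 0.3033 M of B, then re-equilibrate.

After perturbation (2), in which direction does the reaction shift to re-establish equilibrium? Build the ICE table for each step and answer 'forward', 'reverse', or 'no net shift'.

Direction: reverse

Q₀ = 8.6949e+06 vs Keq = 4.8120e-04 ⇒ Q>K, reverse
Step 1:
                    B           C           L
  I           0.01178     0.03036       1.693
  C            0.8083       2.425      -1.617
  E            0.8201       2.455     0.07642
  solve Keq expr → x = -0.8083; check Q = 4.8120e-04
Then add 0.4981 M of C.
Step 2:
                    B           C           L
  I            0.8201       2.953     0.07642
  C          -0.01102    -0.03306     0.02204
  E             0.809        2.92     0.09847
  solve Keq expr → x = 0.01102; check Q = 4.8120e-04
Then remove 0.3033 M of B.
Step 3:
                    B           C           L
  I            0.5057        2.92     0.09847
  C          0.009379     0.02814    -0.01876
  E            0.5151       2.948     0.07971
  solve Keq expr → x = -0.009379; check Q = 4.8120e-04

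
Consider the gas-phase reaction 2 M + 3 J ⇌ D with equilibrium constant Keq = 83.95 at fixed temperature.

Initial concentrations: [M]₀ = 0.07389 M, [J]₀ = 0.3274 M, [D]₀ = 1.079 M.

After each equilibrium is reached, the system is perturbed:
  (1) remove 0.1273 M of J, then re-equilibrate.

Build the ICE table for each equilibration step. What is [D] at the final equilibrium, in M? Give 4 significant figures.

Q₀ = 5631 vs Keq = 83.95 ⇒ Q>K, reverse
Step 1:
                    M           J           D
  I           0.07389      0.3274       1.079
  C            0.1705      0.2557    -0.08523
  E            0.2444      0.5831      0.9938
  solve Keq expr → x = -0.08523; check Q = 83.95
Then remove 0.1273 M of J.
Step 2:
                    M           J           D
  I            0.2444      0.4558      0.9938
  C           0.04274     0.06411    -0.02137
  E            0.2871      0.5199      0.9724
  solve Keq expr → x = -0.02137; check Q = 83.95

[D]_eq = 0.9724 M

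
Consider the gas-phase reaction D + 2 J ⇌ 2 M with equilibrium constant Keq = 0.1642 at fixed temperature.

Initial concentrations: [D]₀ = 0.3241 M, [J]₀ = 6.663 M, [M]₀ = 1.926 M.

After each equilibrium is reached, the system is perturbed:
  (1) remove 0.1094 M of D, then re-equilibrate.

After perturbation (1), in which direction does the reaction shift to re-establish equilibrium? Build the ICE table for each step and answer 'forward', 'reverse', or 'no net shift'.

Q₀ = 0.2578 vs Keq = 0.1642 ⇒ Q>K, reverse
Step 1:
                  D         J         M
  init       0.3241     6.663     1.926
  Δ          0.0818    0.1636   -0.1636
  eq         0.4059     6.827     1.762
  solve Keq expr → x = -0.0818; check Q = 0.1642
Then remove 0.1094 M of D.
Step 2:
                  D         J         M
  init       0.2965     6.827     1.762
  Δ          0.0521    0.1042   -0.1042
  eq         0.3486     6.931     1.658
  solve Keq expr → x = -0.0521; check Q = 0.1642

Direction: reverse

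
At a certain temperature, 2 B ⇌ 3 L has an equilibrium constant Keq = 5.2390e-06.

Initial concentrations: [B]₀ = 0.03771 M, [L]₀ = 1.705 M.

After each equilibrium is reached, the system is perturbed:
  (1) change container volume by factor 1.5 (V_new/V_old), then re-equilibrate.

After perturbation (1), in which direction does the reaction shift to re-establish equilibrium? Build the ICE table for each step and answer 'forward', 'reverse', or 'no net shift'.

Direction: forward

Q₀ = 3485 vs Keq = 5.2390e-06 ⇒ Q>K, reverse
Step 1:
                   B          L
  Initial    0.03771      1.705
  Change       1.124     -1.686
  Equil        1.162    0.01919
  solve Keq expr → x = -0.5619; check Q = 5.2390e-06
Then change container volume by factor 1.5 (V_new/V_old).
Step 2:
                   B          L
  Initial     0.7744    0.01279
  Change   -0.001224   0.001836
  Equil       0.7732    0.01463
  solve Keq expr → x = 6.1204e-04; check Q = 5.2390e-06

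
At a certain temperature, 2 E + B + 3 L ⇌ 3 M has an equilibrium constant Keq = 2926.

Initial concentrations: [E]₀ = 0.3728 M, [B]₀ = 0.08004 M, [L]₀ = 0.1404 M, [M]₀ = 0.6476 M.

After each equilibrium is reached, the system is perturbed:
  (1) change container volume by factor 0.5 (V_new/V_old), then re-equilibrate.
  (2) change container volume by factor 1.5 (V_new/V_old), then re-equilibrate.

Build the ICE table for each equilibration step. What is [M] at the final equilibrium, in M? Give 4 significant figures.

Q₀ = 8822 vs Keq = 2926 ⇒ Q>K, reverse
Step 1:
                  E         B         L         M
  I          0.3728   0.08004    0.1404    0.6476
  C          0.0236    0.0118    0.0354   -0.0354
  E          0.3964   0.09184    0.1758    0.6122
  solve Keq expr → x = -0.0118; check Q = 2926
Then change container volume by factor 0.5 (V_new/V_old).
Step 2:
                  E         B         L         M
  I          0.7928    0.1837    0.3516     1.224
  C        -0.08301  -0.04151   -0.1245    0.1245
  E          0.7098    0.1422    0.2271     1.349
  solve Keq expr → x = 0.04151; check Q = 2926
Then change container volume by factor 1.5 (V_new/V_old).
Step 3:
                  E         B         L         M
  I          0.4732   0.09478    0.1514    0.8993
  C         0.03032   0.01516   0.04548  -0.04548
  E          0.5035    0.1099    0.1969    0.8538
  solve Keq expr → x = -0.01516; check Q = 2926

[M]_eq = 0.8538 M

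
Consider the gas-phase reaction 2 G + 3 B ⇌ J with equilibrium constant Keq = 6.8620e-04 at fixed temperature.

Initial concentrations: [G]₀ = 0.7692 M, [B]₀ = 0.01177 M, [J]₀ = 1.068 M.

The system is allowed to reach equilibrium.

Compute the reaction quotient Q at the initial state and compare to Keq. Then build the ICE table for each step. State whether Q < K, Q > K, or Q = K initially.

Q₀ = 1.1070e+06 vs Keq = 6.8620e-04 ⇒ Q>K, reverse
Step 1:
                    G           B           J
  I            0.7692     0.01177       1.068
  C             1.904       2.857     -0.9522
  E             2.674       2.868      0.1158
  solve Keq expr → x = -0.9522; check Q = 6.8620e-04

Q₀ = 1.1070e+06; Q > K (proceeds reverse)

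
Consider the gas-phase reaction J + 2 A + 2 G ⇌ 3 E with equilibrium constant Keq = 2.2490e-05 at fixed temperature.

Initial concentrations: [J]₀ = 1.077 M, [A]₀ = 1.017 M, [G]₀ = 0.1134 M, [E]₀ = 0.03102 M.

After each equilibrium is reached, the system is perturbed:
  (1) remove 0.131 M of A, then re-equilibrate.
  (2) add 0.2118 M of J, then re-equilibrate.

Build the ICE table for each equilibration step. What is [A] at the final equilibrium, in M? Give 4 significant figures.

Q₀ = 0.002084 vs Keq = 2.2490e-05 ⇒ Q>K, reverse
Step 1:
                    J           A           G           E
  Initial       1.077       1.017      0.1134     0.03102
  Change     0.007818     0.01564     0.01564    -0.02345
  Equil         1.085       1.033       0.129    0.007566
  solve Keq expr → x = -0.007818; check Q = 2.2490e-05
Then remove 0.131 M of A.
Step 2:
                    J           A           G           E
  Initial       1.085      0.9016       0.129    0.007566
  Change   2.1217e-04  4.2433e-04  4.2433e-04 -6.3650e-04
  Equil         1.085      0.9021      0.1295     0.00693
  solve Keq expr → x = -2.1217e-04; check Q = 2.2490e-05
Then add 0.2118 M of J.
Step 3:
                    J           A           G           E
  Initial       1.297      0.9021      0.1295     0.00693
  Change  -1.3741e-04 -2.7482e-04 -2.7482e-04  4.1223e-04
  Equil         1.297      0.9018      0.1292    0.007342
  solve Keq expr → x = 1.3741e-04; check Q = 2.2490e-05

[A]_eq = 0.9018 M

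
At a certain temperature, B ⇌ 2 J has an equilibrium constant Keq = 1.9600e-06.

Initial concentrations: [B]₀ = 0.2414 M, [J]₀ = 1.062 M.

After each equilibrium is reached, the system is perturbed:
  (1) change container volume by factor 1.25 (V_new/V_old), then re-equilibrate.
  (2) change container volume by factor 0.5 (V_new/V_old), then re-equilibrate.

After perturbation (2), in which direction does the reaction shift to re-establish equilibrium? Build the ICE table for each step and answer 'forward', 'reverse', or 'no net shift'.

Q₀ = 4.672 vs Keq = 1.9600e-06 ⇒ Q>K, reverse
Step 1:
                    B           J
  I            0.2414       1.062
  C            0.5304      -1.061
  E            0.7718     0.00123
  solve Keq expr → x = -0.5304; check Q = 1.9600e-06
Then change container volume by factor 1.25 (V_new/V_old).
Step 2:
                    B           J
  I            0.6174  9.8393e-04
  C       -5.8043e-05  1.1609e-04
  E            0.6174      0.0011
  solve Keq expr → x = 5.8043e-05; check Q = 1.9600e-06
Then change container volume by factor 0.5 (V_new/V_old).
Step 3:
                    B           J
  I             1.235      0.0022
  C        3.2209e-04 -6.4417e-04
  E             1.235    0.001556
  solve Keq expr → x = -3.2209e-04; check Q = 1.9600e-06

Direction: reverse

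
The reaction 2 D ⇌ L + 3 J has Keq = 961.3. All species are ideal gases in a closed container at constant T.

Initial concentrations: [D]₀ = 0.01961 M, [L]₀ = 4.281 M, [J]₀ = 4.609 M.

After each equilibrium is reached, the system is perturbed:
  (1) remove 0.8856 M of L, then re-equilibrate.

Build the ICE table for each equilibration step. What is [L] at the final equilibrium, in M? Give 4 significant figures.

[L]_eq = 3.179 M

Q₀ = 1.0900e+06 vs Keq = 961.3 ⇒ Q>K, reverse
Step 1:
                  D         L         J
  init      0.01961     4.281     4.609
  Δ          0.4782   -0.2391   -0.7173
  eq         0.4978     4.042     3.892
  solve Keq expr → x = -0.2391; check Q = 961.3
Then remove 0.8856 M of L.
Step 2:
                  D         L         J
  init       0.4978     3.156     3.892
  Δ        -0.04485   0.02242   0.06727
  eq          0.453     3.179     3.959
  solve Keq expr → x = 0.02242; check Q = 961.3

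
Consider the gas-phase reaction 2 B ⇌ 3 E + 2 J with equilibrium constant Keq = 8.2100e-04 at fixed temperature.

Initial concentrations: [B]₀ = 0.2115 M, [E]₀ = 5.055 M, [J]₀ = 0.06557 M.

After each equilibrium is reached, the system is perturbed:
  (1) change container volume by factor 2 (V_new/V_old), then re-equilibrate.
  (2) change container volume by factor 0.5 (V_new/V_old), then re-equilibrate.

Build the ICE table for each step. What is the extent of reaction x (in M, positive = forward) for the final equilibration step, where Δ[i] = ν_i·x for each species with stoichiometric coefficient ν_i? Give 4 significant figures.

x = -6.5041e-04 M

Q₀ = 12.42 vs Keq = 8.2100e-04 ⇒ Q>K, reverse
Step 1:
                    B           E           J
  Initial      0.2115       5.055     0.06557
  Change      0.06485    -0.09728    -0.06485
  Equil        0.2764       4.958  7.1732e-04
  solve Keq expr → x = -0.03243; check Q = 8.2100e-04
Then change container volume by factor 2 (V_new/V_old).
Step 2:
                    B           E           J
  Initial      0.1382       2.479  3.5866e-04
  Change  -6.5041e-04  9.7562e-04  6.5041e-04
  Equil        0.1375        2.48    0.001009
  solve Keq expr → x = 3.2521e-04; check Q = 8.2100e-04
Then change container volume by factor 0.5 (V_new/V_old).
Step 3:
                    B           E           J
  Initial      0.2751        4.96    0.002018
  Change     0.001301   -0.001951   -0.001301
  Equil        0.2764       4.958  7.1732e-04
  solve Keq expr → x = -6.5041e-04; check Q = 8.2100e-04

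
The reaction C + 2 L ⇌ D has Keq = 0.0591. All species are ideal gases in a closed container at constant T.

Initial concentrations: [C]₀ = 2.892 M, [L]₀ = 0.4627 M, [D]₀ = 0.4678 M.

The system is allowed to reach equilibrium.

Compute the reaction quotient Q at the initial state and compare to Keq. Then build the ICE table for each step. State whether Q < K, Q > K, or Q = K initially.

Q₀ = 0.7555 vs Keq = 0.0591 ⇒ Q>K, reverse
Step 1:
                  C         L         D
  init        2.892    0.4627    0.4678
  Δ          0.2755    0.5509   -0.2755
  eq          3.167     1.014    0.1923
  solve Keq expr → x = -0.2755; check Q = 0.0591

Q₀ = 0.7555; Q > K (proceeds reverse)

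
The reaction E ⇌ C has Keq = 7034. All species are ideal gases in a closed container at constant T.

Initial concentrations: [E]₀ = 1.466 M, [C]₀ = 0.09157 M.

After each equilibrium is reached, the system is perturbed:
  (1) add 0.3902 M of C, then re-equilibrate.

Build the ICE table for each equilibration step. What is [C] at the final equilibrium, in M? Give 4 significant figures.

Q₀ = 0.06246 vs Keq = 7034 ⇒ Q<K, forward
Step 1:
                    E           C
  init          1.466     0.09157
  Δ            -1.466       1.466
  eq       2.2140e-04       1.557
  solve Keq expr → x = 1.466; check Q = 7034
Then add 0.3902 M of C.
Step 2:
                    E           C
  init     2.2140e-04       1.948
  Δ        5.5466e-05 -5.5466e-05
  eq       2.7687e-04       1.947
  solve Keq expr → x = -5.5466e-05; check Q = 7034

[C]_eq = 1.947 M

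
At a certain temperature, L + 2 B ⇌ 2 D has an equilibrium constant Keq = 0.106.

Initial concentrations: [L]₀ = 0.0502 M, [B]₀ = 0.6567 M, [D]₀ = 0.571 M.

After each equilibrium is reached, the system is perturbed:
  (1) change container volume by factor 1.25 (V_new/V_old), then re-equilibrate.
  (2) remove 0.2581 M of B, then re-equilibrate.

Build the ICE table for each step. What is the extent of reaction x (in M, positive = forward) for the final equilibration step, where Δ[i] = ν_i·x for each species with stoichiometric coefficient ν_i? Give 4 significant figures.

x = -0.01513 M

Q₀ = 15.06 vs Keq = 0.106 ⇒ Q>K, reverse
Step 1:
                   L          B          D
  init        0.0502     0.6567      0.571
  Δ           0.1996     0.3992    -0.3992
  eq          0.2498      1.056     0.1718
  solve Keq expr → x = -0.1996; check Q = 0.106
Then change container volume by factor 1.25 (V_new/V_old).
Step 2:
                   L          B          D
  init        0.1998     0.8447     0.1375
  Δ          0.00558    0.01116   -0.01116
  eq          0.2054     0.8559     0.1263
  solve Keq expr → x = -0.00558; check Q = 0.106
Then remove 0.2581 M of B.
Step 3:
                   L          B          D
  init        0.2054     0.5978     0.1263
  Δ          0.01513    0.03027   -0.03027
  eq          0.2205      0.628    0.09603
  solve Keq expr → x = -0.01513; check Q = 0.106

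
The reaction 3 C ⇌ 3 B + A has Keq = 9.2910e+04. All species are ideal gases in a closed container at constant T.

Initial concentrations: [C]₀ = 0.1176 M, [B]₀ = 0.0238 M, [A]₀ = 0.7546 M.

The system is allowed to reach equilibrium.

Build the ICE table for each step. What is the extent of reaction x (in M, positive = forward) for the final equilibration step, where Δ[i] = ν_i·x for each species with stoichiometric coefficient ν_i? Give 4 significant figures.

x = 0.03826 M

Q₀ = 0.006255 vs Keq = 9.2910e+04 ⇒ Q<K, forward
Step 1:
                   C          B          A
  I           0.1176     0.0238     0.7546
  C          -0.1148     0.1148    0.03826
  E         0.002832     0.1386     0.7929
  solve Keq expr → x = 0.03826; check Q = 9.2910e+04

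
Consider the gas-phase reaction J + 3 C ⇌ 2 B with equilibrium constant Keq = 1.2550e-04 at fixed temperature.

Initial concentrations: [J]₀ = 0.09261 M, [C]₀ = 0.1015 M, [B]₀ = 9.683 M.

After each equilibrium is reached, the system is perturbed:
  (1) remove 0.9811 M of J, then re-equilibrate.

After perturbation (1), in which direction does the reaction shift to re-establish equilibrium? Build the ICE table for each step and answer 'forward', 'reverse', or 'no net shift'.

Q₀ = 9.6820e+05 vs Keq = 1.2550e-04 ⇒ Q>K, reverse
Step 1:
                  J         C         B
  init      0.09261    0.1015     9.683
  Δ           4.293     12.88    -8.586
  eq          4.386     12.98     1.097
  solve Keq expr → x = -4.293; check Q = 1.2550e-04
Then remove 0.9811 M of J.
Step 2:
                  J         C         B
  init        3.404     12.98     1.097
  Δ         0.05261    0.1578   -0.1052
  eq          3.457     13.14    0.9919
  solve Keq expr → x = -0.05261; check Q = 1.2550e-04

Direction: reverse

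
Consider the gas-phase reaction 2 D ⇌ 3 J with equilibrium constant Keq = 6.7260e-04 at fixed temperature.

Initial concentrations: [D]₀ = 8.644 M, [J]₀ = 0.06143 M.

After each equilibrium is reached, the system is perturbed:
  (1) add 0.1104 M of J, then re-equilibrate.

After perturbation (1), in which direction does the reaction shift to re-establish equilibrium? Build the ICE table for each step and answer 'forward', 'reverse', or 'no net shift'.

Q₀ = 3.1025e-06 vs Keq = 6.7260e-04 ⇒ Q<K, forward
Step 1:
                    D           J
  I             8.644     0.06143
  C           -0.2012      0.3019
  E             8.443      0.3633
  solve Keq expr → x = 0.1006; check Q = 6.7260e-04
Then add 0.1104 M of J.
Step 2:
                    D           J
  I             8.443      0.4737
  C           0.07222     -0.1083
  E             8.515      0.3653
  solve Keq expr → x = -0.03611; check Q = 6.7260e-04

Direction: reverse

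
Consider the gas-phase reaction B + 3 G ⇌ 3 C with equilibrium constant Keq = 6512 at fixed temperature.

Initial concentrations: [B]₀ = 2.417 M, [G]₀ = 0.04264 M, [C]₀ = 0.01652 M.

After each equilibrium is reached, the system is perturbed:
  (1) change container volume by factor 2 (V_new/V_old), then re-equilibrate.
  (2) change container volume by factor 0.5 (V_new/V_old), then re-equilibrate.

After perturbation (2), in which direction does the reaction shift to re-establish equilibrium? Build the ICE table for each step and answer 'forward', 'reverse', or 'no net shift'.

Direction: forward

Q₀ = 0.02406 vs Keq = 6512 ⇒ Q<K, forward
Step 1:
                   B          G          C
  init         2.417    0.04264    0.01652
  Δ         -0.01346   -0.04037    0.04037
  eq           2.404   0.002274    0.05689
  solve Keq expr → x = 0.01346; check Q = 6512
Then change container volume by factor 2 (V_new/V_old).
Step 2:
                   B          G          C
  init         1.202   0.001137    0.02844
  Δ       9.3780e-05 2.8134e-04 -2.8134e-04
  eq           1.202   0.001418    0.02816
  solve Keq expr → x = -9.3780e-05; check Q = 6512
Then change container volume by factor 0.5 (V_new/V_old).
Step 3:
                   B          G          C
  init         2.404   0.002837    0.05632
  Δ       -1.8756e-04 -5.6268e-04 5.6268e-04
  eq           2.404   0.002274    0.05689
  solve Keq expr → x = 1.8756e-04; check Q = 6512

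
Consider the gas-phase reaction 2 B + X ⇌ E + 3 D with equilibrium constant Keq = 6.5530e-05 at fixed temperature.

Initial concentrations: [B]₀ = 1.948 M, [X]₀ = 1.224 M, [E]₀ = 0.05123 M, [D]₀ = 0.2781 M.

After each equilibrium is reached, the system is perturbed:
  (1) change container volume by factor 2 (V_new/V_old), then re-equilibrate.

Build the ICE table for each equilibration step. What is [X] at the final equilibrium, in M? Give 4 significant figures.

Q₀ = 2.3723e-04 vs Keq = 6.5530e-05 ⇒ Q>K, reverse
Step 1:
                   B          X          E          D
  init         1.948      1.224    0.05123     0.2781
  Δ          0.04015    0.02007   -0.02007   -0.06022
  eq           1.988      1.244    0.03116     0.2179
  solve Keq expr → x = -0.02007; check Q = 6.5530e-05
Then change container volume by factor 2 (V_new/V_old).
Step 2:
                   B          X          E          D
  init        0.9941      0.622    0.01558     0.1089
  Δ        -0.009992  -0.004996   0.004996    0.01499
  eq          0.9841      0.617    0.02057     0.1239
  solve Keq expr → x = 0.004996; check Q = 6.5530e-05

[X]_eq = 0.617 M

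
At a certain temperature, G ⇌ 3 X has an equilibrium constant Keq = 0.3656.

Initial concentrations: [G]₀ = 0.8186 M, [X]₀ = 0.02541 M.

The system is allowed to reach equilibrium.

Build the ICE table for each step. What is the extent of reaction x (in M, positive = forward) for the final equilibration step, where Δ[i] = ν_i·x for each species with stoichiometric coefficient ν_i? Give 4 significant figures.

Q₀ = 2.0042e-05 vs Keq = 0.3656 ⇒ Q<K, forward
Step 1:
                    G           X
  init         0.8186     0.02541
  Δ           -0.1951      0.5854
  eq           0.6235      0.6109
  solve Keq expr → x = 0.1951; check Q = 0.3656

x = 0.1951 M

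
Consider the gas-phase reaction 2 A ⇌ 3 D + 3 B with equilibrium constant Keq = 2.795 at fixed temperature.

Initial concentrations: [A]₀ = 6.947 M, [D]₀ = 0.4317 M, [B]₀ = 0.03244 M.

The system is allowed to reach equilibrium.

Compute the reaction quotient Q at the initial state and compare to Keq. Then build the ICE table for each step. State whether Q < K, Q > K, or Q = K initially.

Q₀ = 5.6911e-08 vs Keq = 2.795 ⇒ Q<K, forward
Step 1:
                    A           D           B
  Initial       6.947      0.4317     0.03244
  Change       -1.264       1.895       1.895
  Equil         5.683       2.327       1.928
  solve Keq expr → x = 0.6318; check Q = 2.795

Q₀ = 5.6911e-08; Q < K (proceeds forward)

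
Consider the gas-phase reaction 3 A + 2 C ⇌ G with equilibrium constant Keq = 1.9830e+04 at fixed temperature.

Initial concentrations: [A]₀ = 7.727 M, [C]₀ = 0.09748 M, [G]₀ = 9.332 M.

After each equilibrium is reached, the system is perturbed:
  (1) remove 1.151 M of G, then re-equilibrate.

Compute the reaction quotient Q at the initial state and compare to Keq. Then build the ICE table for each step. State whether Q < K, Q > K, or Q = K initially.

Q₀ = 2.129; Q < K (proceeds forward)

Q₀ = 2.129 vs Keq = 1.9830e+04 ⇒ Q<K, forward
Step 1:
                   A          C          G
  init         7.727    0.09748      9.332
  Δ          -0.1447   -0.09644    0.04822
  eq           7.582   0.001042       9.38
  solve Keq expr → x = 0.04822; check Q = 1.9830e+04
Then remove 1.151 M of G.
Step 2:
                   A          C          G
  init         7.582   0.001042      8.229
  Δ       -9.8971e-05 -6.5980e-05 3.2990e-05
  eq           7.582 9.7571e-04      8.229
  solve Keq expr → x = 3.2990e-05; check Q = 1.9830e+04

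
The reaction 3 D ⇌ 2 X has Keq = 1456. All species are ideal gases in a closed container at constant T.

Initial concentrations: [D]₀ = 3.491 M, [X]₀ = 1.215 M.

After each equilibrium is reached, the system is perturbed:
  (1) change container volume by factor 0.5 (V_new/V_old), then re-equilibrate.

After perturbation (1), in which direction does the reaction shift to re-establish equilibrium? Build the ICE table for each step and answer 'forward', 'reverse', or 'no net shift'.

Direction: forward

Q₀ = 0.0347 vs Keq = 1456 ⇒ Q<K, forward
Step 1:
                    D           X
  I             3.491       1.215
  C            -3.291       2.194
  E            0.1999       3.409
  solve Keq expr → x = 1.097; check Q = 1456
Then change container volume by factor 0.5 (V_new/V_old).
Step 2:
                    D           X
  I            0.3997       6.818
  C          -0.08079     0.05386
  E            0.3189       6.872
  solve Keq expr → x = 0.02693; check Q = 1456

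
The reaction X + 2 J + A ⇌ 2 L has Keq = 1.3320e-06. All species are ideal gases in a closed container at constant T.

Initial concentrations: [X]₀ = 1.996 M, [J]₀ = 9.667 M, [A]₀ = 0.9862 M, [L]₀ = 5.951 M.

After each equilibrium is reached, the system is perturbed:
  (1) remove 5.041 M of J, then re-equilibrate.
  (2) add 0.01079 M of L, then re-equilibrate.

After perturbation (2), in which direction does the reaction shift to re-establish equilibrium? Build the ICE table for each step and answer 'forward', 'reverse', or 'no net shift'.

Direction: reverse

Q₀ = 0.1925 vs Keq = 1.3320e-06 ⇒ Q>K, reverse
Step 1:
                  X         J         A         L
  Initial     1.996     9.667    0.9862     5.951
  Change      2.936     5.872     2.936    -5.872
  Equil       4.932     15.54     3.922   0.07888
  solve Keq expr → x = -2.936; check Q = 1.3320e-06
Then remove 5.041 M of J.
Step 2:
                  X         J         A         L
  Initial     4.932      10.5     3.922   0.07888
  Change    0.01265   0.02531   0.01265  -0.02531
  Equil       4.945     10.52     3.935   0.05357
  solve Keq expr → x = -0.01265; check Q = 1.3320e-06
Then add 0.01079 M of L.
Step 3:
                  X         J         A         L
  Initial     4.945     10.52     3.935   0.06436
  Change   0.005335   0.01067  0.005335  -0.01067
  Equil        4.95     10.53      3.94   0.05369
  solve Keq expr → x = -0.005335; check Q = 1.3320e-06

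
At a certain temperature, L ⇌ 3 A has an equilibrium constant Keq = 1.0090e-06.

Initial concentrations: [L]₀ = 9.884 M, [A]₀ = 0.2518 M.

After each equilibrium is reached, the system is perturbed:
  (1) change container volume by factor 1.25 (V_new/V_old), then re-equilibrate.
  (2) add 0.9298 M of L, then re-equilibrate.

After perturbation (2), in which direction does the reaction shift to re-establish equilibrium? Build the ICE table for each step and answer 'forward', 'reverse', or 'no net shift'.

Q₀ = 0.001615 vs Keq = 1.0090e-06 ⇒ Q>K, reverse
Step 1:
                    L           A
  I             9.884      0.2518
  C           0.07674     -0.2302
  E             9.961     0.02158
  solve Keq expr → x = -0.07674; check Q = 1.0090e-06
Then change container volume by factor 1.25 (V_new/V_old).
Step 2:
                    L           A
  I             7.969     0.01726
  C       -9.2279e-04    0.002768
  E             7.968     0.02003
  solve Keq expr → x = 9.2279e-04; check Q = 1.0090e-06
Then add 0.9298 M of L.
Step 3:
                    L           A
  I             8.897     0.02003
  C       -2.5019e-04  7.5057e-04
  E             8.897     0.02078
  solve Keq expr → x = 2.5019e-04; check Q = 1.0090e-06

Direction: forward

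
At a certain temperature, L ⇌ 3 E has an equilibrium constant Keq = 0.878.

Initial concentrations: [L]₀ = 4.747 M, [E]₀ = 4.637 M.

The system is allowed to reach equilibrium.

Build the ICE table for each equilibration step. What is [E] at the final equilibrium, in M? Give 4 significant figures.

[E]_eq = 1.713 M

Q₀ = 21 vs Keq = 0.878 ⇒ Q>K, reverse
Step 1:
                   L          E
  init         4.747      4.637
  Δ           0.9748     -2.924
  eq           5.722      1.713
  solve Keq expr → x = -0.9748; check Q = 0.878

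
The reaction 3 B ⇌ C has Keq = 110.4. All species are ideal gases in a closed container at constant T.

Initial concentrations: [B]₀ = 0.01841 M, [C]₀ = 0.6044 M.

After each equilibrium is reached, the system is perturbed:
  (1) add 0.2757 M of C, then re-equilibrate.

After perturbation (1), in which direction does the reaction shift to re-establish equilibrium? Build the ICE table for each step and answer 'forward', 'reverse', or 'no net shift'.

Direction: reverse

Q₀ = 9.6864e+04 vs Keq = 110.4 ⇒ Q>K, reverse
Step 1:
                  B         C
  init      0.01841    0.6044
  Δ          0.1527  -0.05091
  eq         0.1712    0.5535
  solve Keq expr → x = -0.05091; check Q = 110.4
Then add 0.2757 M of C.
Step 2:
                  B         C
  init       0.1712    0.8292
  Δ         0.02405 -0.008018
  eq         0.1952    0.8212
  solve Keq expr → x = -0.008018; check Q = 110.4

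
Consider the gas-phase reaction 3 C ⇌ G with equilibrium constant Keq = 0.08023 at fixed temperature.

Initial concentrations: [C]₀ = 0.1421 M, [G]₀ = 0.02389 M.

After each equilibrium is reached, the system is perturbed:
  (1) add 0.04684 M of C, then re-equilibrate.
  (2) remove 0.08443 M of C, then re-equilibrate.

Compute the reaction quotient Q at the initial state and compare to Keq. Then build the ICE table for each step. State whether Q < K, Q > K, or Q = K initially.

Q₀ = 8.326; Q > K (proceeds reverse)

Q₀ = 8.326 vs Keq = 0.08023 ⇒ Q>K, reverse
Step 1:
                   C          G
  Initial     0.1421    0.02389
  Change     0.06939   -0.02313
  Equil       0.2115 7.5897e-04
  solve Keq expr → x = -0.02313; check Q = 0.08023
Then add 0.04684 M of C.
Step 2:
                   C          G
  Initial     0.2583 7.5897e-04
  Change   -0.001787 5.9570e-04
  Equil       0.2565   0.001355
  solve Keq expr → x = 5.9570e-04; check Q = 0.08023
Then remove 0.08443 M of C.
Step 3:
                   C          G
  Initial     0.1721   0.001355
  Change    0.002776 -9.2548e-04
  Equil       0.1749 4.2919e-04
  solve Keq expr → x = -9.2548e-04; check Q = 0.08023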